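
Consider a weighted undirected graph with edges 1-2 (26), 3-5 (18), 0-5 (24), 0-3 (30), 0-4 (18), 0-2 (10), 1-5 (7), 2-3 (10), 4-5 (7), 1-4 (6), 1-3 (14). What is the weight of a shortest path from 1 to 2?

Some routes from 1 to 2:
1 → 3 → 2: 14 + 10 = 24
1 → 5 → 3 → 2: 7 + 18 + 10 = 35
1 → 4 → 0 → 2: 6 + 18 + 10 = 34
1 → 4 → 5 → 3 → 2: 6 + 7 + 18 + 10 = 41
1 → 5 → 0 → 2: 7 + 24 + 10 = 41
1 → 2: 26
Shortest: 24.

24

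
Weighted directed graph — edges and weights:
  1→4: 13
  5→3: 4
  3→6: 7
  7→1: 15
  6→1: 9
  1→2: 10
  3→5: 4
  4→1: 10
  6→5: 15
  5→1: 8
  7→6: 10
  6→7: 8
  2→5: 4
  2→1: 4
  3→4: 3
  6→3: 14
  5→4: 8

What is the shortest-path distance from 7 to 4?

Some routes from 7 to 4:
7 → 1 → 4: 15 + 13 = 28
7 → 6 → 1 → 4: 10 + 9 + 13 = 32
7 → 6 → 3 → 4: 10 + 14 + 3 = 27
7 → 6 → 5 → 3 → 4: 10 + 15 + 4 + 3 = 32
Shortest: 27.

27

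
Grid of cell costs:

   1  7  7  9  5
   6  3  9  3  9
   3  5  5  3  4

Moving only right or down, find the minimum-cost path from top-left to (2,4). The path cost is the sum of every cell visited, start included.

Path r0c0 → r1c0 → r1c1 → r2c1 → r2c2 → r2c3 → r2c4: 1 + 6 + 3 + 5 + 5 + 3 + 4 = 27.
(Top row then right column would cost 42.)

27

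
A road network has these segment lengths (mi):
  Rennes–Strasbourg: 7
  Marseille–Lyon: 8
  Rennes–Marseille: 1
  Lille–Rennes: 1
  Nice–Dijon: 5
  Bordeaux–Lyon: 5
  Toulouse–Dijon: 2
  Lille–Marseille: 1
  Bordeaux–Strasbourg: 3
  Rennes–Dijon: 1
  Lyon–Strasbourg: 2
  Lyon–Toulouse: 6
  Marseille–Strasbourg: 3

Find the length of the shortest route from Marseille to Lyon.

Comparing a few candidate routes:
Marseille → Lyon: 8
Marseille → Lille → Rennes → Dijon → Toulouse → Lyon: 1 + 1 + 1 + 2 + 6 = 11
Marseille → Rennes → Strasbourg → Lyon: 1 + 7 + 2 = 10
Marseille → Strasbourg → Lyon: 3 + 2 = 5
Marseille → Rennes → Dijon → Toulouse → Lyon: 1 + 1 + 2 + 6 = 10
Best route has total 5 mi.

5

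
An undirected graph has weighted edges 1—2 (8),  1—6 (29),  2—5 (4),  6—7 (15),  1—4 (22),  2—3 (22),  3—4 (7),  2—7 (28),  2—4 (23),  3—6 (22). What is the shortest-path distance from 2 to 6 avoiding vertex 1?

43

Routes from 2 to 6 avoiding 1:
2-4-3-6: 23 + 7 + 22 = 52
2-7-6: 28 + 15 = 43
2-3-6: 22 + 22 = 44
Best route has total 43.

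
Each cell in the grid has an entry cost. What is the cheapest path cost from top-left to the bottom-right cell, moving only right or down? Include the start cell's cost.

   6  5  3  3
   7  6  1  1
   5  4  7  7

23

Take [0,0]→[0,1]→[0,2]→[1,2]→[1,3]→[2,3] for a total of 6 + 5 + 3 + 1 + 1 + 7 = 23.
(Top row then right column would cost 25.)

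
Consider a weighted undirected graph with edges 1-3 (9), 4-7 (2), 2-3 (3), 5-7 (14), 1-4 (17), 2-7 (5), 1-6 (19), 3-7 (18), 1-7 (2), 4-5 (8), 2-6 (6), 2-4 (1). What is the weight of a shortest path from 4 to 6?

Some routes from 4 to 6:
4 → 2 → 6: 1 + 6 = 7
4 → 7 → 1 → 6: 2 + 2 + 19 = 23
4 → 7 → 2 → 6: 2 + 5 + 6 = 13
4 → 7 → 1 → 3 → 2 → 6: 2 + 2 + 9 + 3 + 6 = 22
Best route has total 7.

7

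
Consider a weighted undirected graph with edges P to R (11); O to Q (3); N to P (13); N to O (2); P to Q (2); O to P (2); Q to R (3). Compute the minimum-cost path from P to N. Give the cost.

4

Paths from P to N:
P -> O -> N: 2 + 2 = 4
P -> Q -> O -> N: 2 + 3 + 2 = 7
P -> N: 13
P -> R -> Q -> O -> N: 11 + 3 + 3 + 2 = 19
The minimum is 4.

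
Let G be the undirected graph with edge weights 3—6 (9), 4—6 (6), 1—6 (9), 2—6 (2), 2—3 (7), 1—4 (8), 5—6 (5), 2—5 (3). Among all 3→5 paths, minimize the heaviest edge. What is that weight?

Paths from 3 to 5:
3→6→2→5: max(9, 2, 3) = 9
3→6→5: max(9, 5) = 9
3→2→6→5: max(7, 2, 5) = 7
3→2→5: max(7, 3) = 7
Smallest bottleneck: 7.

7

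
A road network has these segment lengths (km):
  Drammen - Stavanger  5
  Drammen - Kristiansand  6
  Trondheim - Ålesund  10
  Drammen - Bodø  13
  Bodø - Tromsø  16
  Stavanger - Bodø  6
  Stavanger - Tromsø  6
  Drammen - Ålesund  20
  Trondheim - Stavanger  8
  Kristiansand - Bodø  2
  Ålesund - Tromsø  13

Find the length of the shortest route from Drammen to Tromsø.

Comparing a few candidate routes:
Drammen -> Bodø -> Stavanger -> Tromsø: 13 + 6 + 6 = 25
Drammen -> Kristiansand -> Bodø -> Tromsø: 6 + 2 + 16 = 24
Drammen -> Stavanger -> Tromsø: 5 + 6 = 11
Drammen -> Kristiansand -> Bodø -> Stavanger -> Tromsø: 6 + 2 + 6 + 6 = 20
Shortest: 11 km.

11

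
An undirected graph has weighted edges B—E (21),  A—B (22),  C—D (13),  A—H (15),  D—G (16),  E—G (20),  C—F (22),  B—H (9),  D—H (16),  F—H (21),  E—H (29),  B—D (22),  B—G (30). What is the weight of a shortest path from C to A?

A few of the C→A routes:
C -> D -> B -> A: 13 + 22 + 22 = 57
C -> D -> H -> B -> A: 13 + 16 + 9 + 22 = 60
C -> D -> B -> H -> A: 13 + 22 + 9 + 15 = 59
C -> D -> H -> A: 13 + 16 + 15 = 44
C -> F -> H -> A: 22 + 21 + 15 = 58
The minimum is 44.

44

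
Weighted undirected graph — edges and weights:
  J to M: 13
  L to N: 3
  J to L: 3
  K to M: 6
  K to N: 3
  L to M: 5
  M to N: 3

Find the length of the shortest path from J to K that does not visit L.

19

Candidate routes:
J -> M -> N -> K: 13 + 3 + 3 = 19
J -> M -> K: 13 + 6 = 19
Best route has total 19.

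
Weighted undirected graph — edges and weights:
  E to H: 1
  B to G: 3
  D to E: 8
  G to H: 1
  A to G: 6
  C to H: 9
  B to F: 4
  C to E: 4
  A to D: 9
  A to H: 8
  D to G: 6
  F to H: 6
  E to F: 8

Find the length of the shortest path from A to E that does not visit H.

Comparing a few candidate routes:
A - D - E: 9 + 8 = 17
A - G - B - F - E: 6 + 3 + 4 + 8 = 21
A - G - D - E: 6 + 6 + 8 = 20
The minimum is 17.

17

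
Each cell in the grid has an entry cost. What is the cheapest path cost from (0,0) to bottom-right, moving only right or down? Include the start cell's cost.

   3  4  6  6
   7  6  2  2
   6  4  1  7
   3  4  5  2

23

Path [0,0] [0,1] [0,2] [1,2] [2,2] [3,2] [3,3]: 3 + 4 + 6 + 2 + 1 + 5 + 2 = 23.
For comparison, the top-then-right route costs 30.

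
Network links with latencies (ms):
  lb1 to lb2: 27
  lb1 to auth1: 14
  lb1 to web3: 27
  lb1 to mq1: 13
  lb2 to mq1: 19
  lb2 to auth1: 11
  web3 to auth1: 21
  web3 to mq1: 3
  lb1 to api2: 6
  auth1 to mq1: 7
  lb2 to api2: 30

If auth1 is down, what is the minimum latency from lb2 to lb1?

Paths from lb2 to lb1 avoiding auth1:
lb2-api2-lb1: 30 + 6 = 36
lb2-mq1-web3-lb1: 19 + 3 + 27 = 49
lb2-lb1: 27
lb2-mq1-lb1: 19 + 13 = 32
The minimum is 27 ms.

27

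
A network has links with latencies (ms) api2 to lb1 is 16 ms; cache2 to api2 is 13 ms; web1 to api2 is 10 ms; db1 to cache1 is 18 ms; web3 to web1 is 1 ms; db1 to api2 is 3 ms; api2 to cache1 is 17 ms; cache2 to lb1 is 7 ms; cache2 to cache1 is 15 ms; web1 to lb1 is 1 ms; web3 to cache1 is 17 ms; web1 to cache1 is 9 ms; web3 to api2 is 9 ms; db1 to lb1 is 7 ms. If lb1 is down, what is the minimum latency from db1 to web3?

Checking several routes:
db1→cache1→web1→web3: 18 + 9 + 1 = 28
db1→api2→web1→web3: 3 + 10 + 1 = 14
db1→api2→web3: 3 + 9 = 12
db1→api2→cache1→web1→web3: 3 + 17 + 9 + 1 = 30
Best route has total 12 ms.

12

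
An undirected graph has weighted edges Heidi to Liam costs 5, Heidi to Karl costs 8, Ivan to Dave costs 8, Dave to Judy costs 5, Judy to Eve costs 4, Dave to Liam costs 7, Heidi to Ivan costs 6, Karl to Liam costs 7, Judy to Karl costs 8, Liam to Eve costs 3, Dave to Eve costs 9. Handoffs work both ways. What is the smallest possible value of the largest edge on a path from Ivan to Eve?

6

A few of the Ivan→Eve routes:
Ivan -> Heidi -> Liam -> Karl -> Judy -> Eve: max(6, 5, 7, 8, 4) = 8
Ivan -> Heidi -> Liam -> Dave -> Judy -> Eve: max(6, 5, 7, 5, 4) = 7
Ivan -> Heidi -> Liam -> Eve: max(6, 5, 3) = 6
The minimum achievable maximum is 6.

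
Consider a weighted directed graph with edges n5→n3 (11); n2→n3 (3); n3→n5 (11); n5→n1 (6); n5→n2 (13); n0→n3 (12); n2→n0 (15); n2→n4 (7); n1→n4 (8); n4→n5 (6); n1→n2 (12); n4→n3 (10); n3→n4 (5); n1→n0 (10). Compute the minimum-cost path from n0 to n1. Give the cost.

29

Candidate routes:
n0 → n3 → n5 → n1: 12 + 11 + 6 = 29
n0 → n3 → n4 → n5 → n1: 12 + 5 + 6 + 6 = 29
The minimum is 29.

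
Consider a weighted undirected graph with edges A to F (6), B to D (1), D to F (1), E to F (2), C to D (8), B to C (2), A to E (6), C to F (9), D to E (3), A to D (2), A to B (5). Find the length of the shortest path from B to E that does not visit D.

Candidate routes:
B - A - F - E: 5 + 6 + 2 = 13
B - A - E: 5 + 6 = 11
B - C - F - A - E: 2 + 9 + 6 + 6 = 23
B - C - F - E: 2 + 9 + 2 = 13
Best route has total 11.

11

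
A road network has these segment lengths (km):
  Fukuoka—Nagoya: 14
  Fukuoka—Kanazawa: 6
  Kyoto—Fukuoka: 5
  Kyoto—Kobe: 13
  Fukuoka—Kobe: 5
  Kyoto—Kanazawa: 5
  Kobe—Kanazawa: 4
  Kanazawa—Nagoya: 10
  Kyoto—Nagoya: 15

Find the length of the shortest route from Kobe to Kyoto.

Some routes from Kobe to Kyoto:
Kobe - Kanazawa - Kyoto: 4 + 5 = 9
Kobe - Kyoto: 13
Kobe - Fukuoka - Kyoto: 5 + 5 = 10
Shortest: 9 km.

9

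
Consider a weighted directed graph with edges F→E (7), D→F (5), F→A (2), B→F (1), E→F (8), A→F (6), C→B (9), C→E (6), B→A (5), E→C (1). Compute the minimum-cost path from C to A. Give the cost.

Candidate routes:
C - B - F - A: 9 + 1 + 2 = 12
C - B - A: 9 + 5 = 14
C - E - F - A: 6 + 8 + 2 = 16
Best route has total 12.

12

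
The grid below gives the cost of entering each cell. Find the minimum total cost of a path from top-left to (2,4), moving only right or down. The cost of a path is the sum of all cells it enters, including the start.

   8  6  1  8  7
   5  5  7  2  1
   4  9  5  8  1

One optimal route is (0,0) → (0,1) → (0,2) → (1,2) → (1,3) → (1,4) → (2,4).
Its cost is 8 + 6 + 1 + 7 + 2 + 1 + 1 = 26.
(Top row then right column would cost 32.)

26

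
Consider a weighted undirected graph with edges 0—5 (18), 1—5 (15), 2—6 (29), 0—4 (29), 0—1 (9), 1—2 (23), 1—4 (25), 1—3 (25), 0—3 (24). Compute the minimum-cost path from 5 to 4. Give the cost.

40

Paths from 5 to 4:
5 - 1 - 4: 15 + 25 = 40
5 - 0 - 1 - 4: 18 + 9 + 25 = 52
5 - 0 - 3 - 1 - 4: 18 + 24 + 25 + 25 = 92
5 - 1 - 0 - 4: 15 + 9 + 29 = 53
5 - 0 - 4: 18 + 29 = 47
5 - 1 - 3 - 0 - 4: 15 + 25 + 24 + 29 = 93
Best route has total 40.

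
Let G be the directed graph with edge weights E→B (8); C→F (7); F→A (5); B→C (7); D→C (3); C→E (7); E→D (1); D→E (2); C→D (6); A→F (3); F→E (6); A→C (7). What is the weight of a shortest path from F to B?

Candidate routes:
F - A - C - D - E - B: 5 + 7 + 6 + 2 + 8 = 28
F - E - B: 6 + 8 = 14
F - A - C - E - B: 5 + 7 + 7 + 8 = 27
Shortest: 14.

14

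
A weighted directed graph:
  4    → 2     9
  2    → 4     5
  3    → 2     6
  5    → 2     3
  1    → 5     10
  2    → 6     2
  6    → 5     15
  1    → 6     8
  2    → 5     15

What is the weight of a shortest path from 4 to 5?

Candidate routes:
4 → 2 → 5: 9 + 15 = 24
4 → 2 → 6 → 5: 9 + 2 + 15 = 26
The minimum is 24.

24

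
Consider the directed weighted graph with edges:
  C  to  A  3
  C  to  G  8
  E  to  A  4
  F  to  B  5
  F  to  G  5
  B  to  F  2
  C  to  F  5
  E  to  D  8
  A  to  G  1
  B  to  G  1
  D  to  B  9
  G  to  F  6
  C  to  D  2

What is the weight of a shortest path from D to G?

Candidate routes:
D - B - G: 9 + 1 = 10
D - B - F - G: 9 + 2 + 5 = 16
The minimum is 10.

10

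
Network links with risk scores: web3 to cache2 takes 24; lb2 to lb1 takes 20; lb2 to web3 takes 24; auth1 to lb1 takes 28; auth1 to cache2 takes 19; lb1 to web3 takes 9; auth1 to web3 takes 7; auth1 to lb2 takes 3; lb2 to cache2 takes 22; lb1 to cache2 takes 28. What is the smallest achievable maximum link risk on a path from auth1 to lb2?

3

Comparing a few candidate routes:
auth1-cache2-lb2: max(19, 22) = 22
auth1-lb2: max(3) = 3
auth1-cache2-web3-lb1-lb2: max(19, 24, 9, 20) = 24
auth1-web3-lb1-lb2: max(7, 9, 20) = 20
Smallest bottleneck: 3.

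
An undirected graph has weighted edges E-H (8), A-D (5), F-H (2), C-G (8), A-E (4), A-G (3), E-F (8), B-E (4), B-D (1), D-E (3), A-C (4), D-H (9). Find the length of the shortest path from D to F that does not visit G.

Checking several routes:
D -> E -> H -> F: 3 + 8 + 2 = 13
D -> E -> F: 3 + 8 = 11
D -> H -> F: 9 + 2 = 11
D -> B -> E -> H -> F: 1 + 4 + 8 + 2 = 15
D -> A -> E -> F: 5 + 4 + 8 = 17
D -> B -> E -> F: 1 + 4 + 8 = 13
The minimum is 11.

11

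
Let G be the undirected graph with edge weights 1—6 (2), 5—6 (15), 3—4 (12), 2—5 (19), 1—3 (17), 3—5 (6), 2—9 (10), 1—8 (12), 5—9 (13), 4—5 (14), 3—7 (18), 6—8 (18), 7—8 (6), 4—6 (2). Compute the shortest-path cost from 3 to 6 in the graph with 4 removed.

19

Paths from 3 to 6 avoiding 4:
3-1-6: 17 + 2 = 19
3-7-8-6: 18 + 6 + 18 = 42
3-1-8-6: 17 + 12 + 18 = 47
3-5-6: 6 + 15 = 21
3-7-8-1-6: 18 + 6 + 12 + 2 = 38
Best route has total 19.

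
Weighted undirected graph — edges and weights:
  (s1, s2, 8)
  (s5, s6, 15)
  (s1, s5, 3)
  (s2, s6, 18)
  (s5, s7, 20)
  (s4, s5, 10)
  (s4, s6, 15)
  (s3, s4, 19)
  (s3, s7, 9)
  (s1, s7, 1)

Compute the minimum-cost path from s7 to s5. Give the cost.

A few of the s7→s5 routes:
s7 -> s1 -> s2 -> s6 -> s4 -> s5: 1 + 8 + 18 + 15 + 10 = 52
s7 -> s3 -> s4 -> s5: 9 + 19 + 10 = 38
s7 -> s1 -> s5: 1 + 3 = 4
s7 -> s1 -> s2 -> s6 -> s5: 1 + 8 + 18 + 15 = 42
s7 -> s5: 20
s7 -> s3 -> s4 -> s6 -> s5: 9 + 19 + 15 + 15 = 58
Best route has total 4.

4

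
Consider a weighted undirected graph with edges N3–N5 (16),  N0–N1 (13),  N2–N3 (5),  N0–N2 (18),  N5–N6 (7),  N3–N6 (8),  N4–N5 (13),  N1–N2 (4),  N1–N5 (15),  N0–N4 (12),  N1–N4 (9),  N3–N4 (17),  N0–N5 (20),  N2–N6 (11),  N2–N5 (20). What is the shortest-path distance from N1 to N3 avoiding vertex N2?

Some routes from N1 to N3 avoiding N2:
N1 → N5 → N6 → N3: 15 + 7 + 8 = 30
N1 → N4 → N3: 9 + 17 = 26
N1 → N5 → N3: 15 + 16 = 31
N1 → N4 → N5 → N6 → N3: 9 + 13 + 7 + 8 = 37
N1 → N4 → N5 → N3: 9 + 13 + 16 = 38
Best route has total 26.

26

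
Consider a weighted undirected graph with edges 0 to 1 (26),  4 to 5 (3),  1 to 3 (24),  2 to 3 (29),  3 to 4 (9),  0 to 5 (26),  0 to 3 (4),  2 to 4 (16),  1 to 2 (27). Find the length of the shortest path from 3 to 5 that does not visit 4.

Candidate routes:
3 → 1 → 0 → 5: 24 + 26 + 26 = 76
3 → 2 → 1 → 0 → 5: 29 + 27 + 26 + 26 = 108
3 → 0 → 5: 4 + 26 = 30
Best route has total 30.

30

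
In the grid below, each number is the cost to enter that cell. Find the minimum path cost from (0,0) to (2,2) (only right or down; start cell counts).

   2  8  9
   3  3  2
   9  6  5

15

Cheapest: r0c0 -> r1c0 -> r1c1 -> r1c2 -> r2c2
  2 + 3 + 3 + 2 + 5 = 15
For comparison, the top-then-right route costs 26.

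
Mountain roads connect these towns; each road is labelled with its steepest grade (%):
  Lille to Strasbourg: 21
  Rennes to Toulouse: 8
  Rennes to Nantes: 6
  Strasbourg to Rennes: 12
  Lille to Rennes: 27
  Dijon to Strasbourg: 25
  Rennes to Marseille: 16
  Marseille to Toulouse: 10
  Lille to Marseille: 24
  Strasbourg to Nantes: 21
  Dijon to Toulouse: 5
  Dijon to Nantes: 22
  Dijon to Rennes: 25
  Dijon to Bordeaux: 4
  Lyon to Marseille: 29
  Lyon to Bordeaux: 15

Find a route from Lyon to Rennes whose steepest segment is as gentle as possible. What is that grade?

A few of the Lyon→Rennes routes:
Lyon→Bordeaux→Dijon→Toulouse→Marseille→Lille→Strasbourg→Rennes: max(15, 4, 5, 10, 24, 21, 12) = 24
Lyon→Bordeaux→Dijon→Nantes→Strasbourg→Rennes: max(15, 4, 22, 21, 12) = 22
Lyon→Bordeaux→Dijon→Nantes→Rennes: max(15, 4, 22, 6) = 22
Lyon→Bordeaux→Dijon→Toulouse→Marseille→Lille→Strasbourg→Nantes→Rennes: max(15, 4, 5, 10, 24, 21, 21, 6) = 24
Lyon→Bordeaux→Dijon→Toulouse→Rennes: max(15, 4, 5, 8) = 15
Lyon→Bordeaux→Dijon→Toulouse→Marseille→Rennes: max(15, 4, 5, 10, 16) = 16
Best route has worst link 15%.

15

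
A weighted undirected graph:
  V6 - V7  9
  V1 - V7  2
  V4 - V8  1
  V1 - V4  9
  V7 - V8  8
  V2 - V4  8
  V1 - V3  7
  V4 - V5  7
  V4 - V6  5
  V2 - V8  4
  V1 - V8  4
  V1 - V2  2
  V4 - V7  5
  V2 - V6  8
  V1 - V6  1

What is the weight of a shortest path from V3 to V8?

11

Checking several routes:
V3-V1-V6-V4-V8: 7 + 1 + 5 + 1 = 14
V3-V1-V8: 7 + 4 = 11
V3-V1-V2-V8: 7 + 2 + 4 = 13
V3-V1-V7-V4-V8: 7 + 2 + 5 + 1 = 15
Best route has total 11.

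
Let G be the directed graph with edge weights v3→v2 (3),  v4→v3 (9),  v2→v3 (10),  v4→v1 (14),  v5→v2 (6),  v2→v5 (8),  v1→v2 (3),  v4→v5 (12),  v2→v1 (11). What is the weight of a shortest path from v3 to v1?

14

Routes from v3 to v1:
v3→v2→v1: 3 + 11 = 14
The minimum is 14.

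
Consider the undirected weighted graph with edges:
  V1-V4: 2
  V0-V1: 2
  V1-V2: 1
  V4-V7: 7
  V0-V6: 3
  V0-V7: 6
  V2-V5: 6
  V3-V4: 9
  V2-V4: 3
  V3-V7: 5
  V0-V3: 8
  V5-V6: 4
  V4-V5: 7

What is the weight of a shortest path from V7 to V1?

8

Checking several routes:
V7-V0-V1: 6 + 2 = 8
V7-V3-V0-V1: 5 + 8 + 2 = 15
V7-V4-V2-V1: 7 + 3 + 1 = 11
V7-V4-V1: 7 + 2 = 9
Shortest: 8.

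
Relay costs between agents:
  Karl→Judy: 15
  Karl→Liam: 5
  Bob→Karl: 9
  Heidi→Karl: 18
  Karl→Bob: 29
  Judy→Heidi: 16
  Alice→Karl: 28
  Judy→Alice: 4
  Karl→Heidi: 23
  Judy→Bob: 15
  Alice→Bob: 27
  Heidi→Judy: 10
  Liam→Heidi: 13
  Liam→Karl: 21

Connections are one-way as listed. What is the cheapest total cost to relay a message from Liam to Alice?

Routes from Liam to Alice:
Liam-Karl-Judy-Alice: 21 + 15 + 4 = 40
Liam-Karl-Heidi-Judy-Alice: 21 + 23 + 10 + 4 = 58
Liam-Heidi-Judy-Alice: 13 + 10 + 4 = 27
Liam-Heidi-Karl-Judy-Alice: 13 + 18 + 15 + 4 = 50
Shortest: 27.

27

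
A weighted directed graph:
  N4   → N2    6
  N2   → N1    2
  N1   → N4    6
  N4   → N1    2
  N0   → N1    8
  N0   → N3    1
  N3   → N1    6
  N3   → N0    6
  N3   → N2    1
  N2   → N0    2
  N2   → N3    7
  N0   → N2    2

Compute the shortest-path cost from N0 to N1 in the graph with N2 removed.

7

Candidate routes:
N0→N1: 8
N0→N3→N1: 1 + 6 = 7
Best route has total 7.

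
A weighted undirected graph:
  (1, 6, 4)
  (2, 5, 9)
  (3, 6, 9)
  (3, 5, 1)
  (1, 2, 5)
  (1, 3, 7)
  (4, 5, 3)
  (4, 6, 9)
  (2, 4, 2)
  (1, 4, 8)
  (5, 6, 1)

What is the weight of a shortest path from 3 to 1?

Checking several routes:
3→5→6→1: 1 + 1 + 4 = 6
3→5→4→2→1: 1 + 3 + 2 + 5 = 11
3→5→4→1: 1 + 3 + 8 = 12
3→1: 7
Shortest: 6.

6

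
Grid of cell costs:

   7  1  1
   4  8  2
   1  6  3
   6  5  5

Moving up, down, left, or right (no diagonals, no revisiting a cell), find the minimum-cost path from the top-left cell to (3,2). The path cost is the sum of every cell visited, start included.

Path [0,0] -> [0,1] -> [0,2] -> [1,2] -> [2,2] -> [3,2]: 7 + 1 + 1 + 2 + 3 + 5 = 19.

19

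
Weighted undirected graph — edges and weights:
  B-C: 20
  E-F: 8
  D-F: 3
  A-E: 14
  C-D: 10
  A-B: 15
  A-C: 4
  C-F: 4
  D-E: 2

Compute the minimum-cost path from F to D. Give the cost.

Some routes from F to D:
F→E→D: 8 + 2 = 10
F→C→A→E→D: 4 + 4 + 14 + 2 = 24
F→E→A→C→D: 8 + 14 + 4 + 10 = 36
F→C→D: 4 + 10 = 14
F→D: 3
Shortest: 3.

3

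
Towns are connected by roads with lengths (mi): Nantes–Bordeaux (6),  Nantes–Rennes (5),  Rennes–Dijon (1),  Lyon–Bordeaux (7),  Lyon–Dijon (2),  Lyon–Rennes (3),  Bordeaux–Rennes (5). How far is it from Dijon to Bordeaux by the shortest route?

6

Candidate routes:
Dijon→Lyon→Rennes→Nantes→Bordeaux: 2 + 3 + 5 + 6 = 16
Dijon→Rennes→Lyon→Bordeaux: 1 + 3 + 7 = 11
Dijon→Rennes→Bordeaux: 1 + 5 = 6
Dijon→Lyon→Bordeaux: 2 + 7 = 9
Dijon→Rennes→Nantes→Bordeaux: 1 + 5 + 6 = 12
Dijon→Lyon→Rennes→Bordeaux: 2 + 3 + 5 = 10
Shortest: 6 mi.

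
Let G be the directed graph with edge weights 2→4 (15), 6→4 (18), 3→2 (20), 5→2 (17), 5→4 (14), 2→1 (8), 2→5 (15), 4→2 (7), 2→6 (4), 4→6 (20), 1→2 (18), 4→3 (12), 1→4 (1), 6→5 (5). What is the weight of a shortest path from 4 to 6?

11

Paths from 4 to 6:
4-3-2-6: 12 + 20 + 4 = 36
4-2-6: 7 + 4 = 11
4-6: 20
Best route has total 11.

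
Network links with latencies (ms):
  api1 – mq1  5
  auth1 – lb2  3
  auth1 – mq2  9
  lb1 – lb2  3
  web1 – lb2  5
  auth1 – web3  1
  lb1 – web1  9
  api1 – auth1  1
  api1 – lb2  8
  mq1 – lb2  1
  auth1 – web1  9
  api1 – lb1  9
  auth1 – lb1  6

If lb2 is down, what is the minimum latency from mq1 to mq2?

15

Routes from mq1 to mq2 avoiding lb2:
mq1 → api1 → lb1 → auth1 → mq2: 5 + 9 + 6 + 9 = 29
mq1 → api1 → lb1 → web1 → auth1 → mq2: 5 + 9 + 9 + 9 + 9 = 41
mq1 → api1 → auth1 → mq2: 5 + 1 + 9 = 15
The minimum is 15 ms.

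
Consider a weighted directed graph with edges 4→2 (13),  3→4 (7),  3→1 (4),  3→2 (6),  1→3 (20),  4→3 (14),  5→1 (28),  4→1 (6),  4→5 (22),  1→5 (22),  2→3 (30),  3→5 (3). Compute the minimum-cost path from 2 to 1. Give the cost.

Comparing a few candidate routes:
2→3→5→1: 30 + 3 + 28 = 61
2→3→1: 30 + 4 = 34
2→3→4→1: 30 + 7 + 6 = 43
Best route has total 34.

34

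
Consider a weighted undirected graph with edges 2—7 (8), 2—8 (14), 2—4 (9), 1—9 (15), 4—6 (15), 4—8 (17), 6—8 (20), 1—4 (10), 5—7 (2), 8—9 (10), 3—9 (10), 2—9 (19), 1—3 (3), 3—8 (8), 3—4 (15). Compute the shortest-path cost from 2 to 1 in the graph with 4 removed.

Comparing a few candidate routes:
2 -> 9 -> 3 -> 1: 19 + 10 + 3 = 32
2 -> 8 -> 9 -> 3 -> 1: 14 + 10 + 10 + 3 = 37
2 -> 8 -> 3 -> 1: 14 + 8 + 3 = 25
2 -> 9 -> 1: 19 + 15 = 34
Shortest: 25.

25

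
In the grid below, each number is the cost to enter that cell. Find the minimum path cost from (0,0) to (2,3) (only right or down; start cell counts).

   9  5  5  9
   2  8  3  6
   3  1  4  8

27

Cheapest: (0,0) → (1,0) → (2,0) → (2,1) → (2,2) → (2,3)
  9 + 2 + 3 + 1 + 4 + 8 = 27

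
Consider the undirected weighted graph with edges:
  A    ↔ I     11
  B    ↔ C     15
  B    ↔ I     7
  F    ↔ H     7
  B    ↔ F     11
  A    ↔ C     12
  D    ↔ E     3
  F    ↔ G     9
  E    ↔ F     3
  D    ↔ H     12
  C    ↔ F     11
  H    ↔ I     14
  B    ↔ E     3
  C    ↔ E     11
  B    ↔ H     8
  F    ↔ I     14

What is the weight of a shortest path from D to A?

Some routes from D to A:
D → E → F → C → A: 3 + 3 + 11 + 12 = 29
D → E → B → C → A: 3 + 3 + 15 + 12 = 33
D → E → C → A: 3 + 11 + 12 = 26
D → E → B → I → A: 3 + 3 + 7 + 11 = 24
D → E → F → I → A: 3 + 3 + 14 + 11 = 31
Shortest: 24.

24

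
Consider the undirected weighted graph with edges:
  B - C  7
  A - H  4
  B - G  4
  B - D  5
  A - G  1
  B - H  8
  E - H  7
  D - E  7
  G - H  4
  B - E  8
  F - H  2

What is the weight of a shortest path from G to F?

Candidate routes:
G-B-H-F: 4 + 8 + 2 = 14
G-A-H-F: 1 + 4 + 2 = 7
G-H-F: 4 + 2 = 6
G-B-E-H-F: 4 + 8 + 7 + 2 = 21
G-B-D-E-H-F: 4 + 5 + 7 + 7 + 2 = 25
Best route has total 6.

6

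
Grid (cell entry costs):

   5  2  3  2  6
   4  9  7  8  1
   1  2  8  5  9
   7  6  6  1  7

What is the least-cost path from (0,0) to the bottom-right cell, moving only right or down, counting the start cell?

32

Cheapest: r0c0 → r1c0 → r2c0 → r2c1 → r3c1 → r3c2 → r3c3 → r3c4
  5 + 4 + 1 + 2 + 6 + 6 + 1 + 7 = 32
(Top row then right column would cost 35.)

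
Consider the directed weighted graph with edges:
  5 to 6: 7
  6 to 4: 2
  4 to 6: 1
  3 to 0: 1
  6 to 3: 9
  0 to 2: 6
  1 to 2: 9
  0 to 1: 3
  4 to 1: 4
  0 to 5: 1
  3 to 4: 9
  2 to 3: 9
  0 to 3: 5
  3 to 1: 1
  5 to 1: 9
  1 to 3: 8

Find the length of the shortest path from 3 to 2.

7

Comparing a few candidate routes:
3-4-1-2: 9 + 4 + 9 = 22
3-0-5-1-2: 1 + 1 + 9 + 9 = 20
3-0-1-2: 1 + 3 + 9 = 13
3-1-2: 1 + 9 = 10
3-0-2: 1 + 6 = 7
Best route has total 7.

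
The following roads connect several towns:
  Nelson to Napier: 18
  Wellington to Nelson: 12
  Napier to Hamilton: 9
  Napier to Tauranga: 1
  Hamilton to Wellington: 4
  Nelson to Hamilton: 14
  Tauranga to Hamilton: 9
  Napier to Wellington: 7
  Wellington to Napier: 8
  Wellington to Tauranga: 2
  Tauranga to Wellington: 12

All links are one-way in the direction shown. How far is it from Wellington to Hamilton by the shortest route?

11

Some routes from Wellington to Hamilton:
Wellington→Napier→Hamilton: 8 + 9 = 17
Wellington→Tauranga→Hamilton: 2 + 9 = 11
Wellington→Nelson→Hamilton: 12 + 14 = 26
Wellington→Napier→Tauranga→Hamilton: 8 + 1 + 9 = 18
Shortest: 11.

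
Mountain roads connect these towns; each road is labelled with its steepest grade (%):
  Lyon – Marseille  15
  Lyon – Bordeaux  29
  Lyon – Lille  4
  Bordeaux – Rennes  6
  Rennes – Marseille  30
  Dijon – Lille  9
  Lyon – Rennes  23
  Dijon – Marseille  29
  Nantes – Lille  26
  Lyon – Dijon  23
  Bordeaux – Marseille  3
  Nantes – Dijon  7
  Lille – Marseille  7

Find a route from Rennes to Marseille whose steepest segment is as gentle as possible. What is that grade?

6

A few of the Rennes→Marseille routes:
Rennes -> Bordeaux -> Marseille: max(6, 3) = 6
Rennes -> Lyon -> Dijon -> Lille -> Marseille: max(23, 23, 9, 7) = 23
Rennes -> Lyon -> Dijon -> Nantes -> Lille -> Marseille: max(23, 23, 7, 26, 7) = 26
Rennes -> Lyon -> Lille -> Marseille: max(23, 4, 7) = 23
Rennes -> Lyon -> Marseille: max(23, 15) = 23
The minimum achievable maximum is 6%.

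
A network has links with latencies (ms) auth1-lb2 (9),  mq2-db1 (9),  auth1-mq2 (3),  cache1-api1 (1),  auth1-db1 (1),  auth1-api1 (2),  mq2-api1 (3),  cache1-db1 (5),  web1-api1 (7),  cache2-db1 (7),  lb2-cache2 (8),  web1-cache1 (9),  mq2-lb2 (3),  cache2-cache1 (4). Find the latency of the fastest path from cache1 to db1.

A few of the cache1→db1 routes:
cache1 - api1 - mq2 - auth1 - db1: 1 + 3 + 3 + 1 = 8
cache1 - api1 - auth1 - db1: 1 + 2 + 1 = 4
cache1 - api1 - auth1 - mq2 - db1: 1 + 2 + 3 + 9 = 15
cache1 - api1 - mq2 - db1: 1 + 3 + 9 = 13
cache1 - cache2 - db1: 4 + 7 = 11
cache1 - db1: 5
Best route has total 4 ms.

4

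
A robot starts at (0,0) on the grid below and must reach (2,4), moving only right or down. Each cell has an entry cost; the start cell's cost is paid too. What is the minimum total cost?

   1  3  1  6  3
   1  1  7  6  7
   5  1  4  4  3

15

Best path: (0,0)→(1,0)→(1,1)→(2,1)→(2,2)→(2,3)→(2,4)
Cost: 1 + 1 + 1 + 1 + 4 + 4 + 3 = 15
For comparison, the top-then-right route costs 24.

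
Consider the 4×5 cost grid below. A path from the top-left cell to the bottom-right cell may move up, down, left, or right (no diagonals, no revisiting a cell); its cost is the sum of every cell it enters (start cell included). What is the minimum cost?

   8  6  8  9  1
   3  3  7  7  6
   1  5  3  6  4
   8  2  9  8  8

38

One optimal route is (0,0)→(1,0)→(2,0)→(2,1)→(2,2)→(2,3)→(2,4)→(3,4).
Its cost is 8 + 3 + 1 + 5 + 3 + 6 + 4 + 8 = 38.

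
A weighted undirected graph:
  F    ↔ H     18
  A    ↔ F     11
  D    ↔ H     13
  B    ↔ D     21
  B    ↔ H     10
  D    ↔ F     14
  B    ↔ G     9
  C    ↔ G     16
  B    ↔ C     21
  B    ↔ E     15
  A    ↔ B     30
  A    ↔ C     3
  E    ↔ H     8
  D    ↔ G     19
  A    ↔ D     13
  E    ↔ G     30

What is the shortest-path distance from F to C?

A few of the F→C routes:
F→H→B→C: 18 + 10 + 21 = 49
F→A→C: 11 + 3 = 14
F→H→D→A→C: 18 + 13 + 13 + 3 = 47
F→D→A→C: 14 + 13 + 3 = 30
F→D→G→C: 14 + 19 + 16 = 49
Best route has total 14.

14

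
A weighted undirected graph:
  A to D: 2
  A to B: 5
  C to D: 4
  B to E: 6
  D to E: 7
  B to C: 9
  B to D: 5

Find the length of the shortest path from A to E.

Checking several routes:
A - B - D - E: 5 + 5 + 7 = 17
A - D - E: 2 + 7 = 9
A - B - E: 5 + 6 = 11
A - D - B - E: 2 + 5 + 6 = 13
Best route has total 9.

9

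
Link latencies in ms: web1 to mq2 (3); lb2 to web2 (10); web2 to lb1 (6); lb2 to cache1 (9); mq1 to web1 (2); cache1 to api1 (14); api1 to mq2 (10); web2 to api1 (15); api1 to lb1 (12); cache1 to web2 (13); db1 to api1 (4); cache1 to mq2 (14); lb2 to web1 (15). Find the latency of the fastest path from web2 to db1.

19

A few of the web2→db1 routes:
web2-lb1-api1-db1: 6 + 12 + 4 = 22
web2-api1-db1: 15 + 4 = 19
web2-cache1-api1-db1: 13 + 14 + 4 = 31
The minimum is 19 ms.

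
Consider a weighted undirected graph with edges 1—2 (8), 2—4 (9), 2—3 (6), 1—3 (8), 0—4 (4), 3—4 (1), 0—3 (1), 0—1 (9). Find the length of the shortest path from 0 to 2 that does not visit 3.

13

Candidate routes:
0-4-2: 4 + 9 = 13
0-1-2: 9 + 8 = 17
The minimum is 13.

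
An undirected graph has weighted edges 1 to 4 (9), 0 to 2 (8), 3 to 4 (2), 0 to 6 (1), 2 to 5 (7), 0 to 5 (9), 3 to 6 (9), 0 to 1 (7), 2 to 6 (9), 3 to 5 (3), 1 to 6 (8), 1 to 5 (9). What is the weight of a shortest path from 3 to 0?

10

Some routes from 3 to 0:
3→5→0: 3 + 9 = 12
3→5→1→0: 3 + 9 + 7 = 19
3→6→0: 9 + 1 = 10
3→5→2→0: 3 + 7 + 8 = 18
3→4→1→0: 2 + 9 + 7 = 18
Best route has total 10.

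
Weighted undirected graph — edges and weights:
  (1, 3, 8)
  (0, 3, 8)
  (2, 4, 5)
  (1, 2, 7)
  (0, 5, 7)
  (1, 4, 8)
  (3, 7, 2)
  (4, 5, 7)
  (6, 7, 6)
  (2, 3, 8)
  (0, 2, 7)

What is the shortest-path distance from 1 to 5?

15

Comparing a few candidate routes:
1 -> 4 -> 5: 8 + 7 = 15
1 -> 2 -> 0 -> 5: 7 + 7 + 7 = 21
1 -> 2 -> 4 -> 5: 7 + 5 + 7 = 19
Shortest: 15.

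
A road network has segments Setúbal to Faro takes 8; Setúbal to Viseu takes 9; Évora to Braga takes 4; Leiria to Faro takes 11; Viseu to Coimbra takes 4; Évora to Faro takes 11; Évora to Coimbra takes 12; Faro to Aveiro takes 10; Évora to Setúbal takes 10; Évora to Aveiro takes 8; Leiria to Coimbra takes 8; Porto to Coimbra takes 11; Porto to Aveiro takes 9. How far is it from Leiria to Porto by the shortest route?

19

A few of the Leiria→Porto routes:
Leiria→Coimbra→Évora→Aveiro→Porto: 8 + 12 + 8 + 9 = 37
Leiria→Faro→Évora→Aveiro→Porto: 11 + 11 + 8 + 9 = 39
Leiria→Faro→Aveiro→Porto: 11 + 10 + 9 = 30
Leiria→Coimbra→Porto: 8 + 11 = 19
Leiria→Faro→Setúbal→Viseu→Coimbra→Porto: 11 + 8 + 9 + 4 + 11 = 43
The minimum is 19.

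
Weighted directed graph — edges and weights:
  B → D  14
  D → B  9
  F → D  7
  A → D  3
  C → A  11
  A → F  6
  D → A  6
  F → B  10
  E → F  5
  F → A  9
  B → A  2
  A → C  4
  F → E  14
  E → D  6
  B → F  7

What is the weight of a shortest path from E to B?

Checking several routes:
E-D-B: 6 + 9 = 15
E-F-B: 5 + 10 = 15
E-F-D-B: 5 + 7 + 9 = 21
Shortest: 15.

15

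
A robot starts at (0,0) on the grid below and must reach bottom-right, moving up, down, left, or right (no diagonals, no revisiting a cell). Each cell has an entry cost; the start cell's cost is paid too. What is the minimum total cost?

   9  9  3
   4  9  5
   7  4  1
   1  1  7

One optimal route is (0,0) (1,0) (2,0) (3,0) (3,1) (3,2).
Its cost is 9 + 4 + 7 + 1 + 1 + 7 = 29.

29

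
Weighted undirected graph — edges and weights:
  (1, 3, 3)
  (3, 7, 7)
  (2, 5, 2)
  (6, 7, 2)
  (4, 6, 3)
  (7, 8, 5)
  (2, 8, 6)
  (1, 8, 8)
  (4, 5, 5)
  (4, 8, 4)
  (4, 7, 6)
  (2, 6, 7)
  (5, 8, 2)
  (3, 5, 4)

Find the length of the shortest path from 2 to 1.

Some routes from 2 to 1:
2→8→5→3→1: 6 + 2 + 4 + 3 = 15
2→5→4→8→1: 2 + 5 + 4 + 8 = 19
2→5→3→1: 2 + 4 + 3 = 9
2→5→8→1: 2 + 2 + 8 = 12
2→8→1: 6 + 8 = 14
2→6→7→3→1: 7 + 2 + 7 + 3 = 19
Shortest: 9.

9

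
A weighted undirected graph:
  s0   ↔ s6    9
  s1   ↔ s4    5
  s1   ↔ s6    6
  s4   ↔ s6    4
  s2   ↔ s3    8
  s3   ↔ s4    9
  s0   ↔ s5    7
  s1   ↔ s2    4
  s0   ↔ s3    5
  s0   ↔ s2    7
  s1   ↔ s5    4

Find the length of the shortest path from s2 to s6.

10

Some routes from s2 to s6:
s2-s0-s6: 7 + 9 = 16
s2-s1-s4-s6: 4 + 5 + 4 = 13
s2-s1-s6: 4 + 6 = 10
The minimum is 10.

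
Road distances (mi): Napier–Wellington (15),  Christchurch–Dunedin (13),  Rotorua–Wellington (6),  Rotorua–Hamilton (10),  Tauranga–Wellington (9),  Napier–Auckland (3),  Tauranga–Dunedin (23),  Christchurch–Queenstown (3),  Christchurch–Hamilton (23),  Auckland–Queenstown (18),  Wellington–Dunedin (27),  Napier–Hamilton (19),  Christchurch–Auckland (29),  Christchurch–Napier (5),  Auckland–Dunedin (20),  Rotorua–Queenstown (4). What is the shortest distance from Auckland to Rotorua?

15

A few of the Auckland→Rotorua routes:
Auckland-Queenstown-Rotorua: 18 + 4 = 22
Auckland-Napier-Wellington-Rotorua: 3 + 15 + 6 = 24
Auckland-Napier-Christchurch-Queenstown-Rotorua: 3 + 5 + 3 + 4 = 15
Best route has total 15 mi.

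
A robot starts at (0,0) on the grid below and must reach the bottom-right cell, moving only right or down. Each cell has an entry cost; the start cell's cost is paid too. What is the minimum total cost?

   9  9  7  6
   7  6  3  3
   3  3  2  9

Cheapest: [0,0]→[1,0]→[2,0]→[2,1]→[2,2]→[2,3]
  9 + 7 + 3 + 3 + 2 + 9 = 33
For comparison, the top-then-right route costs 43.

33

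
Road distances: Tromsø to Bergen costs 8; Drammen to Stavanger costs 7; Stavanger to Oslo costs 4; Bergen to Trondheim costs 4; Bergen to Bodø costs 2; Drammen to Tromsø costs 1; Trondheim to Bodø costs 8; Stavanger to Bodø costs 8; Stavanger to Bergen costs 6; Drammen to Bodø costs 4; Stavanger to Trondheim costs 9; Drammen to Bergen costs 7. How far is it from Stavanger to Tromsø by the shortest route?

Comparing a few candidate routes:
Stavanger - Bergen - Bodø - Drammen - Tromsø: 6 + 2 + 4 + 1 = 13
Stavanger - Bodø - Drammen - Tromsø: 8 + 4 + 1 = 13
Stavanger - Bergen - Drammen - Tromsø: 6 + 7 + 1 = 14
Stavanger - Drammen - Tromsø: 7 + 1 = 8
The minimum is 8.

8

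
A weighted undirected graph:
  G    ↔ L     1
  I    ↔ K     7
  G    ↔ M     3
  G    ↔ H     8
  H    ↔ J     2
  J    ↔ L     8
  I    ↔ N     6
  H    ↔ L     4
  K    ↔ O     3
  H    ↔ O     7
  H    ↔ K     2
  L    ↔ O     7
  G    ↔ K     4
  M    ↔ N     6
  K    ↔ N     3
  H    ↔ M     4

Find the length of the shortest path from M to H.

Some routes from M to H:
M - G - L - H: 3 + 1 + 4 = 8
M - G - K - H: 3 + 4 + 2 = 9
M - H: 4
Best route has total 4.

4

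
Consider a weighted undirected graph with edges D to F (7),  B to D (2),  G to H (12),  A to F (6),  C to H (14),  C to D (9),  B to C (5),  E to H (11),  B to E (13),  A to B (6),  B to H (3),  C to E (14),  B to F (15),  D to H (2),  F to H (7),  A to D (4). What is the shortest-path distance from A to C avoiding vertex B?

Some routes from A to C avoiding B:
A - D - H - C: 4 + 2 + 14 = 20
A - F - D - C: 6 + 7 + 9 = 22
A - F - H - D - C: 6 + 7 + 2 + 9 = 24
A - F - H - C: 6 + 7 + 14 = 27
A - D - C: 4 + 9 = 13
Best route has total 13.

13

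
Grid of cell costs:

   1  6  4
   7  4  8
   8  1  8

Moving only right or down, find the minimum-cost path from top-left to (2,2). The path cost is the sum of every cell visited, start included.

20

One optimal route is (0,0) -> (0,1) -> (1,1) -> (2,1) -> (2,2).
Its cost is 1 + 6 + 4 + 1 + 8 = 20.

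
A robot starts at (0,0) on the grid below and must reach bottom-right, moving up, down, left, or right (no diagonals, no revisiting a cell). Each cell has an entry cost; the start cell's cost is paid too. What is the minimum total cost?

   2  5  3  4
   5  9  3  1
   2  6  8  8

Take [0,0] -> [0,1] -> [0,2] -> [1,2] -> [1,3] -> [2,3] for a total of 2 + 5 + 3 + 3 + 1 + 8 = 22.

22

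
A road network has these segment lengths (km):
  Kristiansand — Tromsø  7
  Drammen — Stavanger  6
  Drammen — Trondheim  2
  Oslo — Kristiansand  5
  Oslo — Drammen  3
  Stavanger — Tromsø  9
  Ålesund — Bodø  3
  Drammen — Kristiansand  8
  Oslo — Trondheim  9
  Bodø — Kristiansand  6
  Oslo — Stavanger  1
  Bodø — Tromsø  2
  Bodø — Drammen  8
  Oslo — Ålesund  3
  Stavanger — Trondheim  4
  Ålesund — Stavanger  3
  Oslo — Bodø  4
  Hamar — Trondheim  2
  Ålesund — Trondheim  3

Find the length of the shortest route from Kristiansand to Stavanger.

Comparing a few candidate routes:
Kristiansand -> Bodø -> Oslo -> Stavanger: 6 + 4 + 1 = 11
Kristiansand -> Drammen -> Oslo -> Stavanger: 8 + 3 + 1 = 12
Kristiansand -> Oslo -> Stavanger: 5 + 1 = 6
Kristiansand -> Oslo -> Ålesund -> Stavanger: 5 + 3 + 3 = 11
Best route has total 6 km.

6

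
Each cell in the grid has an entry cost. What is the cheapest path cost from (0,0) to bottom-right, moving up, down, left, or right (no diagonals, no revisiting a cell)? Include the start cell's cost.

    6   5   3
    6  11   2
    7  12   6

Best path: r0c0 → r0c1 → r0c2 → r1c2 → r2c2
Cost: 6 + 5 + 3 + 2 + 6 = 22

22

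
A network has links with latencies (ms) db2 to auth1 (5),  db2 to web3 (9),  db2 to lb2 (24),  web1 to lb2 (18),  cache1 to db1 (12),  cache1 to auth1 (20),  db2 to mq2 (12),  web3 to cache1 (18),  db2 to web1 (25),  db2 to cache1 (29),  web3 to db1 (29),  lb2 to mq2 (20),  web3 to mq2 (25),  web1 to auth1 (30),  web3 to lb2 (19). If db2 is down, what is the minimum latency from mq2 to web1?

Some routes from mq2 to web1 avoiding db2:
mq2 -> lb2 -> web3 -> cache1 -> auth1 -> web1: 20 + 19 + 18 + 20 + 30 = 107
mq2 -> web3 -> lb2 -> web1: 25 + 19 + 18 = 62
mq2 -> lb2 -> web1: 20 + 18 = 38
mq2 -> web3 -> cache1 -> auth1 -> web1: 25 + 18 + 20 + 30 = 93
The minimum is 38 ms.

38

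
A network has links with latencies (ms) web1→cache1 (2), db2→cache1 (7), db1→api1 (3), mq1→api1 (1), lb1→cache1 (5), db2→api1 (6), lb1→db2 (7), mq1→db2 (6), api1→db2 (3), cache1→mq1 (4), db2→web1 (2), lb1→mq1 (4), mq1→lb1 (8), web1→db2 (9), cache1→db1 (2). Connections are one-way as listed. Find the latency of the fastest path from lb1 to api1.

Checking several routes:
lb1 → cache1 → mq1 → api1: 5 + 4 + 1 = 10
lb1 → cache1 → db1 → api1: 5 + 2 + 3 = 10
lb1 → mq1 → api1: 4 + 1 = 5
lb1 → db2 → api1: 7 + 6 = 13
Best route has total 5 ms.

5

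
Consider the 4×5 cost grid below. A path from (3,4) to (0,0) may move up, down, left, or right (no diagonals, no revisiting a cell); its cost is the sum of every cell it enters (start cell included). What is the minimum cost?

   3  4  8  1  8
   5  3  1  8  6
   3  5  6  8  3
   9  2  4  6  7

Cheapest: r3c4 r3c3 r3c2 r2c2 r1c2 r1c1 r0c1 r0c0
  7 + 6 + 4 + 6 + 1 + 3 + 4 + 3 = 34

34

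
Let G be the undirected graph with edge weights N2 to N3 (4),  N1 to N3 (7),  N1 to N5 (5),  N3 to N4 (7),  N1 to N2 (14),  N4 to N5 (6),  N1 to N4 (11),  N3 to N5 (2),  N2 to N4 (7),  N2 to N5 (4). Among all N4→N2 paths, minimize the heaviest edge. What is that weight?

6

A few of the N4→N2 routes:
N4 - N5 - N1 - N3 - N2: max(6, 5, 7, 4) = 7
N4 - N3 - N1 - N5 - N2: max(7, 7, 5, 4) = 7
N4 - N5 - N2: max(6, 4) = 6
N4 - N5 - N3 - N2: max(6, 2, 4) = 6
N4 - N2: max(7) = 7
The minimum achievable maximum is 6.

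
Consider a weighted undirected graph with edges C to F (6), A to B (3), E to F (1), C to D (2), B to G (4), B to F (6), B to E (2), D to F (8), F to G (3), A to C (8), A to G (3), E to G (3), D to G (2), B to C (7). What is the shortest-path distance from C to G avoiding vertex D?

9

Checking several routes:
C → F → E → G: 6 + 1 + 3 = 10
C → B → G: 7 + 4 = 11
C → F → G: 6 + 3 = 9
The minimum is 9.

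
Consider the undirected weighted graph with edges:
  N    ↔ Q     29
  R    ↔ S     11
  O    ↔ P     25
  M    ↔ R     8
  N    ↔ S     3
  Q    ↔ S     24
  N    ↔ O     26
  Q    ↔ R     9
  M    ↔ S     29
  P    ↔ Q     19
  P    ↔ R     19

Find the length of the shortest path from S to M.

19

Some routes from S to M:
S→M: 29
S→Q→R→M: 24 + 9 + 8 = 41
S→R→M: 11 + 8 = 19
The minimum is 19.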